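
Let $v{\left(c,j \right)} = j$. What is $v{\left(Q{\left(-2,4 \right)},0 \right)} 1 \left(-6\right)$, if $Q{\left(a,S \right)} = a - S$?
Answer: $0$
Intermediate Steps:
$v{\left(Q{\left(-2,4 \right)},0 \right)} 1 \left(-6\right) = 0 \cdot 1 \left(-6\right) = 0 \left(-6\right) = 0$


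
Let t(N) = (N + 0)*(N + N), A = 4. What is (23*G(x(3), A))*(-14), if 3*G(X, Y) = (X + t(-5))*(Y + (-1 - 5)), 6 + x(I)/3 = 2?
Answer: 24472/3 ≈ 8157.3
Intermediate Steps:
t(N) = 2*N² (t(N) = N*(2*N) = 2*N²)
x(I) = -12 (x(I) = -18 + 3*2 = -18 + 6 = -12)
G(X, Y) = (-6 + Y)*(50 + X)/3 (G(X, Y) = ((X + 2*(-5)²)*(Y + (-1 - 5)))/3 = ((X + 2*25)*(Y - 6))/3 = ((X + 50)*(-6 + Y))/3 = ((50 + X)*(-6 + Y))/3 = ((-6 + Y)*(50 + X))/3 = (-6 + Y)*(50 + X)/3)
(23*G(x(3), A))*(-14) = (23*(-100 - 2*(-12) + (50/3)*4 + (⅓)*(-12)*4))*(-14) = (23*(-100 + 24 + 200/3 - 16))*(-14) = (23*(-76/3))*(-14) = -1748/3*(-14) = 24472/3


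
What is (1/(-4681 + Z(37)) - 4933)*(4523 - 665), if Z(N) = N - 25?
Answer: -88858142724/4669 ≈ -1.9032e+7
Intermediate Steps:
Z(N) = -25 + N
(1/(-4681 + Z(37)) - 4933)*(4523 - 665) = (1/(-4681 + (-25 + 37)) - 4933)*(4523 - 665) = (1/(-4681 + 12) - 4933)*3858 = (1/(-4669) - 4933)*3858 = (-1/4669 - 4933)*3858 = -23032178/4669*3858 = -88858142724/4669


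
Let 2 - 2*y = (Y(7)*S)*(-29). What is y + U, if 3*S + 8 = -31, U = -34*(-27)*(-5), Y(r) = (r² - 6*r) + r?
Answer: -7228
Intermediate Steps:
Y(r) = r² - 5*r
U = -4590 (U = 918*(-5) = -4590)
S = -13 (S = -8/3 + (⅓)*(-31) = -8/3 - 31/3 = -13)
y = -2638 (y = 1 - (7*(-5 + 7))*(-13)*(-29)/2 = 1 - (7*2)*(-13)*(-29)/2 = 1 - 14*(-13)*(-29)/2 = 1 - (-91)*(-29) = 1 - ½*5278 = 1 - 2639 = -2638)
y + U = -2638 - 4590 = -7228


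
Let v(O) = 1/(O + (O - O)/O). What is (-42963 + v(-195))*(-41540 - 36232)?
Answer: 217185724264/65 ≈ 3.3413e+9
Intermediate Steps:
v(O) = 1/O (v(O) = 1/(O + 0/O) = 1/(O + 0) = 1/O)
(-42963 + v(-195))*(-41540 - 36232) = (-42963 + 1/(-195))*(-41540 - 36232) = (-42963 - 1/195)*(-77772) = -8377786/195*(-77772) = 217185724264/65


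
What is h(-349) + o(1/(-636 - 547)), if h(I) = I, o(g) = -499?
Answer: -848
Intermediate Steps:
h(-349) + o(1/(-636 - 547)) = -349 - 499 = -848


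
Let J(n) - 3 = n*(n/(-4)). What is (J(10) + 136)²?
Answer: 12996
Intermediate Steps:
J(n) = 3 - n²/4 (J(n) = 3 + n*(n/(-4)) = 3 + n*(n*(-¼)) = 3 + n*(-n/4) = 3 - n²/4)
(J(10) + 136)² = ((3 - ¼*10²) + 136)² = ((3 - ¼*100) + 136)² = ((3 - 25) + 136)² = (-22 + 136)² = 114² = 12996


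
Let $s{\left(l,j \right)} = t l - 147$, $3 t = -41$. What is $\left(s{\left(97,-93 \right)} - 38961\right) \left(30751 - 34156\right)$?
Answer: $137676635$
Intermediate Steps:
$t = - \frac{41}{3}$ ($t = \frac{1}{3} \left(-41\right) = - \frac{41}{3} \approx -13.667$)
$s{\left(l,j \right)} = -147 - \frac{41 l}{3}$ ($s{\left(l,j \right)} = - \frac{41 l}{3} - 147 = -147 - \frac{41 l}{3}$)
$\left(s{\left(97,-93 \right)} - 38961\right) \left(30751 - 34156\right) = \left(\left(-147 - \frac{3977}{3}\right) - 38961\right) \left(30751 - 34156\right) = \left(\left(-147 - \frac{3977}{3}\right) - 38961\right) \left(-3405\right) = \left(- \frac{4418}{3} - 38961\right) \left(-3405\right) = \left(- \frac{121301}{3}\right) \left(-3405\right) = 137676635$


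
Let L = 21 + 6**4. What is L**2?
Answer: 1734489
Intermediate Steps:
L = 1317 (L = 21 + 1296 = 1317)
L**2 = 1317**2 = 1734489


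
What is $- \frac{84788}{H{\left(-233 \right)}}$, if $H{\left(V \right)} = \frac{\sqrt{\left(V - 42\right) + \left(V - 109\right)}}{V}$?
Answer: $- \frac{19755604 i \sqrt{617}}{617} \approx - 7.9533 \cdot 10^{5} i$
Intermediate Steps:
$H{\left(V \right)} = \frac{\sqrt{-151 + 2 V}}{V}$ ($H{\left(V \right)} = \frac{\sqrt{\left(-42 + V\right) + \left(-109 + V\right)}}{V} = \frac{\sqrt{-151 + 2 V}}{V}$)
$- \frac{84788}{H{\left(-233 \right)}} = - \frac{84788}{\frac{1}{-233} \sqrt{-151 + 2 \left(-233\right)}} = - \frac{84788}{\left(- \frac{1}{233}\right) \sqrt{-151 - 466}} = - \frac{84788}{\left(- \frac{1}{233}\right) \sqrt{-617}} = - \frac{84788}{\left(- \frac{1}{233}\right) i \sqrt{617}} = - 84788 \frac{233 i \sqrt{617}}{617} = - \frac{19755604 i \sqrt{617}}{617}$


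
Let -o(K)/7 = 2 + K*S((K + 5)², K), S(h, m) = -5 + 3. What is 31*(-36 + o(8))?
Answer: 1922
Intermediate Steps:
S(h, m) = -2
o(K) = -14 + 14*K (o(K) = -7*(2 + K*(-2)) = -7*(2 - 2*K) = -14 + 14*K)
31*(-36 + o(8)) = 31*(-36 + (-14 + 14*8)) = 31*(-36 + (-14 + 112)) = 31*(-36 + 98) = 31*62 = 1922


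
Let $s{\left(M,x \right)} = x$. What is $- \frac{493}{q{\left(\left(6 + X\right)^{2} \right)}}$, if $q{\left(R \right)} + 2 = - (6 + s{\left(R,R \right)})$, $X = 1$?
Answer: $\frac{493}{57} \approx 8.6491$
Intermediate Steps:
$q{\left(R \right)} = -8 - R$ ($q{\left(R \right)} = -2 - \left(6 + R\right) = -8 - R$)
$- \frac{493}{q{\left(\left(6 + X\right)^{2} \right)}} = - \frac{493}{-8 - \left(6 + 1\right)^{2}} = - \frac{493}{-8 - 7^{2}} = - \frac{493}{-8 - 49} = - \frac{493}{-57} = \left(-493\right) \left(- \frac{1}{57}\right) = \frac{493}{57}$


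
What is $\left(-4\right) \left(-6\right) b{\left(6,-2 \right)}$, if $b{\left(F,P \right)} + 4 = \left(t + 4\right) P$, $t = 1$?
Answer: $-336$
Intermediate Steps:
$b{\left(F,P \right)} = -4 + 5 P$ ($b{\left(F,P \right)} = -4 + \left(1 + 4\right) P = -4 + 5 P$)
$\left(-4\right) \left(-6\right) b{\left(6,-2 \right)} = \left(-4\right) \left(-6\right) \left(-4 + 5 \left(-2\right)\right) = 24 \left(-4 - 10\right) = 24 \left(-14\right) = -336$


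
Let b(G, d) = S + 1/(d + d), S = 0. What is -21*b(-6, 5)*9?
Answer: -189/10 ≈ -18.900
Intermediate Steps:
b(G, d) = 1/(2*d) (b(G, d) = 0 + 1/(d + d) = 0 + 1/(2*d) = 1/(2*d))
-21*b(-6, 5)*9 = -21/(2*5)*9 = -21*1/10*9 = -21/10*9 = -189/10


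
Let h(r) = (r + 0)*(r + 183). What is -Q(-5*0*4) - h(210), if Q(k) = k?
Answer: -82530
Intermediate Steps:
h(r) = r*(183 + r)
-Q(-5*0*4) - h(210) = -(-5*0)*4 - 210*(183 + 210) = -0*4 - 210*393 = -1*0 - 1*82530 = 0 - 82530 = -82530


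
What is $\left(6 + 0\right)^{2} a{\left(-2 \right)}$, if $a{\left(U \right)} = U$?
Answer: $-72$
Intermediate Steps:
$\left(6 + 0\right)^{2} a{\left(-2 \right)} = \left(6 + 0\right)^{2} \left(-2\right) = 6^{2} \left(-2\right) = 36 \left(-2\right) = -72$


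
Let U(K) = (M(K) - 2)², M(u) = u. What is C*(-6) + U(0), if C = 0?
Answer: 4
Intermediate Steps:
U(K) = (-2 + K)² (U(K) = (K - 2)² = (-2 + K)²)
C*(-6) + U(0) = 0*(-6) + (-2 + 0)² = 0 + (-2)² = 0 + 4 = 4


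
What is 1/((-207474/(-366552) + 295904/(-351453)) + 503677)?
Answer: 7156988892/3604808719331257 ≈ 1.9854e-6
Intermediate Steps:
1/((-207474/(-366552) + 295904/(-351453)) + 503677) = 1/((-207474*(-1/366552) + 295904*(-1/351453)) + 503677) = 1/((34579/61092 - 295904/351453) + 503677) = 1/(-1974824627/7156988892 + 503677) = 1/(3604808719331257/7156988892) = 7156988892/3604808719331257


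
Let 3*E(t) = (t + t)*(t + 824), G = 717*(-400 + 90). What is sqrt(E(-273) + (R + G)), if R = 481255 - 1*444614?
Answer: I*sqrt(285911) ≈ 534.71*I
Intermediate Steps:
G = -222270 (G = 717*(-310) = -222270)
R = 36641 (R = 481255 - 444614 = 36641)
E(t) = 2*t*(824 + t)/3 (E(t) = ((t + t)*(t + 824))/3 = ((2*t)*(824 + t))/3 = (2*t*(824 + t))/3 = 2*t*(824 + t)/3)
sqrt(E(-273) + (R + G)) = sqrt((2/3)*(-273)*(824 - 273) + (36641 - 222270)) = sqrt((2/3)*(-273)*551 - 185629) = sqrt(-100282 - 185629) = sqrt(-285911) = I*sqrt(285911)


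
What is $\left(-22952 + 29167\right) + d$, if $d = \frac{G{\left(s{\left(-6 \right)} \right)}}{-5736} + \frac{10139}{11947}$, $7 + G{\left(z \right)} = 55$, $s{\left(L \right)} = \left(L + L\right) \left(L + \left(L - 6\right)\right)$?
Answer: $\frac{17748293922}{2855333} \approx 6215.8$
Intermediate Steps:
$s{\left(L \right)} = 2 L \left(-6 + 2 L\right)$ ($s{\left(L \right)} = 2 L \left(L + \left(L - 6\right)\right) = 2 L \left(L + \left(-6 + L\right)\right) = 2 L \left(-6 + 2 L\right)$)
$G{\left(z \right)} = 48$ ($G{\left(z \right)} = -7 + 55 = 48$)
$d = \frac{2399327}{2855333}$ ($d = \frac{48}{-5736} + \frac{10139}{11947} = 48 \left(- \frac{1}{5736}\right) + 10139 \cdot \frac{1}{11947} = - \frac{2}{239} + \frac{10139}{11947} = \frac{2399327}{2855333} \approx 0.8403$)
$\left(-22952 + 29167\right) + d = \left(-22952 + 29167\right) + \frac{2399327}{2855333} = 6215 + \frac{2399327}{2855333} = \frac{17748293922}{2855333}$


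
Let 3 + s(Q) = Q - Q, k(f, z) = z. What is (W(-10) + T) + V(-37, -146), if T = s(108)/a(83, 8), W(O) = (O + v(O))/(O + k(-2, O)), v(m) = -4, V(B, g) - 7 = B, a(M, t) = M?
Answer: -24349/830 ≈ -29.336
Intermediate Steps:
V(B, g) = 7 + B
s(Q) = -3 (s(Q) = -3 + (Q - Q) = -3 + 0 = -3)
W(O) = (-4 + O)/(2*O) (W(O) = (O - 4)/(O + O) = (-4 + O)/((2*O)) = (-4 + O)*(1/(2*O)) = (-4 + O)/(2*O))
T = -3/83 ≈ -0.036145
(W(-10) + T) + V(-37, -146) = ((1/2)*(-4 - 10)/(-10) - 3/83) + (7 - 37) = ((1/2)*(-1/10)*(-14) - 3/83) - 30 = (7/10 - 3/83) - 30 = 551/830 - 30 = -24349/830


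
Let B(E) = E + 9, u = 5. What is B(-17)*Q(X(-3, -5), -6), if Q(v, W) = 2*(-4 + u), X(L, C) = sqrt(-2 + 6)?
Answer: -16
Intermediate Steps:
X(L, C) = 2 (X(L, C) = sqrt(4) = 2)
Q(v, W) = 2 (Q(v, W) = 2*(-4 + 5) = 2*1 = 2)
B(E) = 9 + E
B(-17)*Q(X(-3, -5), -6) = (9 - 17)*2 = -8*2 = -16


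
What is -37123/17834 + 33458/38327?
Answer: -826123249/683523718 ≈ -1.2086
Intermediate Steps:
-37123/17834 + 33458/38327 = -826123249/683523718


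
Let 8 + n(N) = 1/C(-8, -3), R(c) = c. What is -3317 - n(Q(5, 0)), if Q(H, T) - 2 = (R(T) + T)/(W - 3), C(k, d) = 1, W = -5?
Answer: -3310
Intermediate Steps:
Q(H, T) = 2 - T/4 (Q(H, T) = 2 + (T + T)/(-5 - 3) = 2 + (2*T)/(-8) = 2 + (2*T)*(-⅛) = 2 - T/4)
n(N) = -7 (n(N) = -8 + 1/1 = -8 + 1 = -7)
-3317 - n(Q(5, 0)) = -3317 - 1*(-7) = -3317 + 7 = -3310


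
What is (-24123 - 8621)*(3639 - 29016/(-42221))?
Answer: -5031810918840/42221 ≈ -1.1918e+8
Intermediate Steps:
(-24123 - 8621)*(3639 - 29016/(-42221)) = -32744*(3639 - 29016*(-1/42221)) = -32744*(3639 + 29016/42221) = -32744*153671235/42221 = -5031810918840/42221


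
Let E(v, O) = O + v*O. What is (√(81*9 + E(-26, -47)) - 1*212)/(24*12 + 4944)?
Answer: -53/1308 + √119/1308 ≈ -0.032180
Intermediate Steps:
E(v, O) = O + O*v
(√(81*9 + E(-26, -47)) - 1*212)/(24*12 + 4944) = (√(81*9 - 47*(1 - 26)) - 1*212)/(24*12 + 4944) = (√(729 - 47*(-25)) - 212)/(288 + 4944) = (√(729 + 1175) - 212)/5232 = (√1904 - 212)*(1/5232) = (4*√119 - 212)*(1/5232) = (-212 + 4*√119)*(1/5232) = -53/1308 + √119/1308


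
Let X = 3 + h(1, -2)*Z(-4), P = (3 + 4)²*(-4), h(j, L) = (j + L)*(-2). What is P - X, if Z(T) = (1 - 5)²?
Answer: -231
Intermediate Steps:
h(j, L) = -2*L - 2*j (h(j, L) = (L + j)*(-2) = -2*L - 2*j)
Z(T) = 16 (Z(T) = (-4)² = 16)
P = -196 (P = 7²*(-4) = 49*(-4) = -196)
X = 35 (X = 3 + (-2*(-2) - 2*1)*16 = 3 + (4 - 2)*16 = 3 + 2*16 = 3 + 32 = 35)
P - X = -196 - 1*35 = -196 - 35 = -231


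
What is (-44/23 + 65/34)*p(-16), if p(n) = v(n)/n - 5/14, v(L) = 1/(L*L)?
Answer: 10247/22421504 ≈ 0.00045702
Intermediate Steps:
v(L) = L⁻²
p(n) = -5/14 + n⁻³ (p(n) = 1/(n²*n) - 5/14 = n⁻³ - 5*1/14 = n⁻³ - 5/14 = -5/14 + n⁻³)
(-44/23 + 65/34)*p(-16) = (-44/23 + 65/34)*(-5/14 + (-16)⁻³) = (-44*1/23 + 65*(1/34))*(-5/14 - 1/4096) = (-44/23 + 65/34)*(-10247/28672) = -1/782*(-10247/28672) = 10247/22421504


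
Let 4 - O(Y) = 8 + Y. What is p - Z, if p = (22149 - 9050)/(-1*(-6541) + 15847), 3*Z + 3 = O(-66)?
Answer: -1281595/67164 ≈ -19.082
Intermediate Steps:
O(Y) = -4 - Y (O(Y) = 4 - (8 + Y) = 4 + (-8 - Y) = -4 - Y)
Z = 59/3 (Z = -1 + (-4 - 1*(-66))/3 = -1 + (-4 + 66)/3 = -1 + (⅓)*62 = -1 + 62/3 = 59/3 ≈ 19.667)
p = 13099/22388 (p = 13099/(6541 + 15847) = 13099/22388 ≈ 0.58509)
p - Z = 13099/22388 - 1*59/3 = 13099/22388 - 59/3 = -1281595/67164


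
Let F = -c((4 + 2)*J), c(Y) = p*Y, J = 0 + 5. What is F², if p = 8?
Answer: 57600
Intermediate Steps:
J = 5
c(Y) = 8*Y
F = -240 (F = -8*(4 + 2)*5 = -8*6*5 = -8*30 = -1*240 = -240)
F² = (-240)² = 57600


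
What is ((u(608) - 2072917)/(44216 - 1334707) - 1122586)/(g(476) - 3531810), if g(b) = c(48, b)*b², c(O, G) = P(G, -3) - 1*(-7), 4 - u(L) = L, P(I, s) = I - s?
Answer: -482895018735/45848618448622 ≈ -0.010532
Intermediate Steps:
u(L) = 4 - L
c(O, G) = 10 + G (c(O, G) = (G - 1*(-3)) - 1*(-7) = (G + 3) + 7 = (3 + G) + 7 = 10 + G)
g(b) = b²*(10 + b) (g(b) = (10 + b)*b² = b²*(10 + b))
((u(608) - 2072917)/(44216 - 1334707) - 1122586)/(g(476) - 3531810) = (((4 - 1*608) - 2072917)/(44216 - 1334707) - 1122586)/(476²*(10 + 476) - 3531810) = (((4 - 608) - 2072917)/(-1290491) - 1122586)/(226576*486 - 3531810) = ((-604 - 2072917)*(-1/1290491) - 1122586)/(110115936 - 3531810) = (-2073521*(-1/1290491) - 1122586)/106584126 = (2073521/1290491 - 1122586)*(1/106584126) = -1448685056205/1290491*1/106584126 = -482895018735/45848618448622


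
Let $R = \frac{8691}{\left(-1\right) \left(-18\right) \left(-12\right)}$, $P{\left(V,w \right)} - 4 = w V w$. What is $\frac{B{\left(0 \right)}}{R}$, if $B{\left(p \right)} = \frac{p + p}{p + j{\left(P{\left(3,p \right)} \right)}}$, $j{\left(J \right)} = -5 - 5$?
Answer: $0$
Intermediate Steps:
$P{\left(V,w \right)} = 4 + V w^{2}$ ($P{\left(V,w \right)} = 4 + w V w = 4 + V w^{2}$)
$j{\left(J \right)} = -10$
$B{\left(p \right)} = \frac{2 p}{-10 + p}$ ($B{\left(p \right)} = \frac{p + p}{p - 10} = \frac{2 p}{-10 + p}$)
$R = - \frac{2897}{72}$ ($R = \frac{8691}{18 \left(-12\right)} = \frac{8691}{-216} = 8691 \left(- \frac{1}{216}\right) = - \frac{2897}{72} \approx -40.236$)
$\frac{B{\left(0 \right)}}{R} = \frac{2 \cdot 0 \frac{1}{-10 + 0}}{- \frac{2897}{72}} = 2 \cdot 0 \frac{1}{-10} \left(- \frac{72}{2897}\right) = 2 \cdot 0 \left(- \frac{1}{10}\right) \left(- \frac{72}{2897}\right) = 0 \left(- \frac{72}{2897}\right) = 0$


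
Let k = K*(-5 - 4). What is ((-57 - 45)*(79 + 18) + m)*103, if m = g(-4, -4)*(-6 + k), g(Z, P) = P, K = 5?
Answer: -998070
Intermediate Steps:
k = -45 (k = 5*(-5 - 4) = 5*(-9) = -45)
m = 204 (m = -4*(-6 - 45) = -4*(-51) = 204)
((-57 - 45)*(79 + 18) + m)*103 = ((-57 - 45)*(79 + 18) + 204)*103 = (-102*97 + 204)*103 = (-9894 + 204)*103 = -9690*103 = -998070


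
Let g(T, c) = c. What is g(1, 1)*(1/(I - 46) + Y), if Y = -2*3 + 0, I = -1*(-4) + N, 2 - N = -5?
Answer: -211/35 ≈ -6.0286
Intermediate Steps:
N = 7 (N = 2 - 1*(-5) = 2 + 5 = 7)
I = 11 (I = -1*(-4) + 7 = 4 + 7 = 11)
Y = -6 (Y = -6 + 0 = -6)
g(1, 1)*(1/(I - 46) + Y) = 1*(1/(11 - 46) - 6) = 1*(1/(-35) - 6) = 1*(-1/35 - 6) = 1*(-211/35) = -211/35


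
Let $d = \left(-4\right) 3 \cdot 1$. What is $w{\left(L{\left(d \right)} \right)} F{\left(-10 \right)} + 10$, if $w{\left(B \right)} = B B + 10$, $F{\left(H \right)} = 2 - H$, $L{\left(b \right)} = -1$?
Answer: $142$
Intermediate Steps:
$d = -12$ ($d = \left(-12\right) 1 = -12$)
$w{\left(B \right)} = 10 + B^{2}$ ($w{\left(B \right)} = B^{2} + 10 = 10 + B^{2}$)
$w{\left(L{\left(d \right)} \right)} F{\left(-10 \right)} + 10 = \left(10 + \left(-1\right)^{2}\right) \left(2 - -10\right) + 10 = \left(10 + 1\right) \left(2 + 10\right) + 10 = 11 \cdot 12 + 10 = 132 + 10 = 142$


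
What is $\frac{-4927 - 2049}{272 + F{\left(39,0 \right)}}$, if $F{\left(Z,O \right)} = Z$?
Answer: $- \frac{6976}{311} \approx -22.431$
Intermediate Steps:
$\frac{-4927 - 2049}{272 + F{\left(39,0 \right)}} = \frac{-4927 - 2049}{272 + 39} = - \frac{6976}{311}$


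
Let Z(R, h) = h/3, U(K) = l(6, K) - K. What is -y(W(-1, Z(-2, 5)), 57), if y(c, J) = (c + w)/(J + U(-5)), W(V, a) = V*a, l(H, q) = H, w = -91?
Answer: 139/102 ≈ 1.3627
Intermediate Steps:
U(K) = 6 - K
Z(R, h) = h/3 (Z(R, h) = h*(1/3) = h/3)
y(c, J) = (-91 + c)/(11 + J) (y(c, J) = (c - 91)/(J + (6 - 1*(-5))) = (-91 + c)/(J + (6 + 5)) = (-91 + c)/(J + 11) = (-91 + c)/(11 + J))
-y(W(-1, Z(-2, 5)), 57) = -(-91 - 5/3)/(11 + 57) = -(-91 - 1*5/3)/68 = -(-91 - 5/3)/68 = -(-278)/(68*3) = -1*(-139/102) = 139/102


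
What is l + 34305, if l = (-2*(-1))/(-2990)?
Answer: 51285974/1495 ≈ 34305.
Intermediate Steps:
l = -1/1495 (l = -1/2990*2 = -1/1495 ≈ -0.00066890)
l + 34305 = -1/1495 + 34305 = 51285974/1495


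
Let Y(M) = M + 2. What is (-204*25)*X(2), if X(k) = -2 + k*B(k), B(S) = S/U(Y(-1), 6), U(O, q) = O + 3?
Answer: 5100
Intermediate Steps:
Y(M) = 2 + M
U(O, q) = 3 + O
B(S) = S/4 (B(S) = S/(3 + (2 - 1)) = S/(3 + 1) = S/4)
X(k) = -2 + k**2/4 (X(k) = -2 + k*(k/4) = -2 + k**2/4)
(-204*25)*X(2) = (-204*25)*(-2 + (1/4)*2**2) = -5100*(-2 + (1/4)*4) = -5100*(-2 + 1) = -5100*(-1) = 5100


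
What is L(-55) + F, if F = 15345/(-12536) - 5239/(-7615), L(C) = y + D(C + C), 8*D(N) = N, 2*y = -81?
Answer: -5229970041/95461640 ≈ -54.786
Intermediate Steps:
y = -81/2 (y = (½)*(-81) = -81/2 ≈ -40.500)
D(N) = N/8
L(C) = -81/2 + C/4 (L(C) = -81/2 + (C + C)/8 = -81/2 + (2*C)/8 = -81/2 + C/4)
F = -51176071/95461640 (F = 15345*(-1/12536) - 5239*(-1/7615) = -15345/12536 + 5239/7615 = -51176071/95461640 ≈ -0.53609)
L(-55) + F = (-81/2 + (¼)*(-55)) - 51176071/95461640 = (-81/2 - 55/4) - 51176071/95461640 = -217/4 - 51176071/95461640 = -5229970041/95461640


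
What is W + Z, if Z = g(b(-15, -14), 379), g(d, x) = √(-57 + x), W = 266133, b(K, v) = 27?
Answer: 266133 + √322 ≈ 2.6615e+5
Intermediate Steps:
Z = √322 (Z = √(-57 + 379) = √322 ≈ 17.944)
W + Z = 266133 + √322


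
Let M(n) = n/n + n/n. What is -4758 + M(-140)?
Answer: -4756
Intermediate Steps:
M(n) = 2 (M(n) = 1 + 1 = 2)
-4758 + M(-140) = -4758 + 2 = -4756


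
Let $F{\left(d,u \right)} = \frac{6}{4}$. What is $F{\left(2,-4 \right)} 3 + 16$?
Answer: $\frac{41}{2} \approx 20.5$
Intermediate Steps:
$F{\left(d,u \right)} = \frac{3}{2}$ ($F{\left(d,u \right)} = 6 \cdot \frac{1}{4} = \frac{3}{2}$)
$F{\left(2,-4 \right)} 3 + 16 = \frac{3}{2} \cdot 3 + 16 = \frac{9}{2} + 16 = \frac{41}{2}$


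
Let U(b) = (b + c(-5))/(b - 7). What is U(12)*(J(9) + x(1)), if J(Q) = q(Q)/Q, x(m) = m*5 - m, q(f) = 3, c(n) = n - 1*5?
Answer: 26/15 ≈ 1.7333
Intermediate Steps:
c(n) = -5 + n (c(n) = n - 5 = -5 + n)
x(m) = 4*m (x(m) = 5*m - m = 4*m)
J(Q) = 3/Q
U(b) = (-10 + b)/(-7 + b) (U(b) = (b + (-5 - 5))/(b - 7) = (b - 10)/(-7 + b) = (-10 + b)/(-7 + b))
U(12)*(J(9) + x(1)) = ((-10 + 12)/(-7 + 12))*(3/9 + 4*1) = (2/5)*(3*(⅑) + 4) = ((⅕)*2)*(⅓ + 4) = (⅖)*(13/3) = 26/15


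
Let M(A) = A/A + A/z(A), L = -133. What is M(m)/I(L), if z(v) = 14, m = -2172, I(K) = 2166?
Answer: -1079/15162 ≈ -0.071165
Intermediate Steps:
M(A) = 1 + A/14 (M(A) = A/A + A/14 = 1 + A*(1/14) = 1 + A/14)
M(m)/I(L) = (1 + (1/14)*(-2172))/2166 = (1 - 1086/7)*(1/2166) = -1079/7*1/2166 = -1079/15162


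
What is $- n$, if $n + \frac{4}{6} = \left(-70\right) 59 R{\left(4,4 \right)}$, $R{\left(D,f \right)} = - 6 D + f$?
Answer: $- \frac{247798}{3} \approx -82599.0$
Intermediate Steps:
$R{\left(D,f \right)} = f - 6 D$
$n = \frac{247798}{3}$ ($n = - \frac{2}{3} + \left(-70\right) 59 \left(4 - 24\right) = - \frac{2}{3} - 4130 \left(4 - 24\right) = - \frac{2}{3} - -82600 = - \frac{2}{3} + 82600 = \frac{247798}{3} \approx 82599.0$)
$- n = \left(-1\right) \frac{247798}{3} = - \frac{247798}{3}$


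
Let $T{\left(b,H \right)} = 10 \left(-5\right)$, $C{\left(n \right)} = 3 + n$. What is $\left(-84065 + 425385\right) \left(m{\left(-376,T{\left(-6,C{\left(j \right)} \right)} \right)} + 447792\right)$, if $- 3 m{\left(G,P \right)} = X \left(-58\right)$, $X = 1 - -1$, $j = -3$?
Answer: $\frac{458560689440}{3} \approx 1.5285 \cdot 10^{11}$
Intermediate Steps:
$X = 2$ ($X = 1 + 1 = 2$)
$T{\left(b,H \right)} = -50$
$m{\left(G,P \right)} = \frac{116}{3}$ ($m{\left(G,P \right)} = - \frac{2 \left(-58\right)}{3} = \left(- \frac{1}{3}\right) \left(-116\right) = \frac{116}{3}$)
$\left(-84065 + 425385\right) \left(m{\left(-376,T{\left(-6,C{\left(j \right)} \right)} \right)} + 447792\right) = \left(-84065 + 425385\right) \left(\frac{116}{3} + 447792\right) = 341320 \cdot \frac{1343492}{3} = \frac{458560689440}{3}$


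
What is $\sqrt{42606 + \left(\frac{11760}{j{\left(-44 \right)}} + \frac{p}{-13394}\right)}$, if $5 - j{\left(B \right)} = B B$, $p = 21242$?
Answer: $\frac{\sqrt{7123897423073141297}}{12931907} \approx 206.39$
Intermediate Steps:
$j{\left(B \right)} = 5 - B^{2}$ ($j{\left(B \right)} = 5 - B B = 5 - B^{2}$)
$\sqrt{42606 + \left(\frac{11760}{j{\left(-44 \right)}} + \frac{p}{-13394}\right)} = \sqrt{42606 + \left(\frac{11760}{5 - \left(-44\right)^{2}} + \frac{21242}{-13394}\right)} = \sqrt{42606 + \left(\frac{11760}{5 - 1936} + 21242 \left(- \frac{1}{13394}\right)\right)} = \sqrt{42606 + \left(\frac{11760}{5 - 1936} - \frac{10621}{6697}\right)} = \sqrt{42606 + \left(\frac{11760}{-1931} - \frac{10621}{6697}\right)} = \sqrt{42606 + \left(11760 \left(- \frac{1}{1931}\right) - \frac{10621}{6697}\right)} = \sqrt{42606 - \frac{99265871}{12931907}} = \sqrt{\frac{550877563771}{12931907}} = \frac{\sqrt{7123897423073141297}}{12931907}$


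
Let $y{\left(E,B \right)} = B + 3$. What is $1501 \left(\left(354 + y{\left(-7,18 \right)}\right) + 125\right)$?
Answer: $750500$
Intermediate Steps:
$y{\left(E,B \right)} = 3 + B$
$1501 \left(\left(354 + y{\left(-7,18 \right)}\right) + 125\right) = 1501 \left(\left(354 + \left(3 + 18\right)\right) + 125\right) = 1501 \left(\left(354 + 21\right) + 125\right) = 1501 \left(375 + 125\right) = 1501 \cdot 500 = 750500$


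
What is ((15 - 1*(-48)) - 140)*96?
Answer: -7392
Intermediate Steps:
((15 - 1*(-48)) - 140)*96 = ((15 + 48) - 140)*96 = (63 - 140)*96 = -77*96 = -7392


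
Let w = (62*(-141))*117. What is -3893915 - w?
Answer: -2871101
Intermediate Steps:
w = -1022814 (w = -8742*117 = -1022814)
-3893915 - w = -3893915 - 1*(-1022814) = -3893915 + 1022814 = -2871101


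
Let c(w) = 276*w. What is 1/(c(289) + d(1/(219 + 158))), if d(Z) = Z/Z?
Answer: 1/79765 ≈ 1.2537e-5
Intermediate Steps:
d(Z) = 1
1/(c(289) + d(1/(219 + 158))) = 1/(276*289 + 1) = 1/(79764 + 1) = 1/79765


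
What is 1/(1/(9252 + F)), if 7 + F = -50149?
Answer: -40904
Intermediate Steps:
F = -50156 (F = -7 - 50149 = -50156)
1/(1/(9252 + F)) = 1/(1/(9252 - 50156)) = 1/(1/(-40904)) = 1/(-1/40904) = -40904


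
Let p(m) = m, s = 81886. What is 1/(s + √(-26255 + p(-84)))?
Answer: 81886/6705343335 - I*√26339/6705343335 ≈ 1.2212e-5 - 2.4204e-8*I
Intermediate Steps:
1/(s + √(-26255 + p(-84))) = 1/(81886 + √(-26255 - 84)) = 1/(81886 + √(-26339)) = 1/(81886 + I*√26339)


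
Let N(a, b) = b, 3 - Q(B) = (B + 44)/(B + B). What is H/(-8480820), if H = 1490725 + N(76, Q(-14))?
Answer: -20870207/118731480 ≈ -0.17578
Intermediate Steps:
Q(B) = 3 - (44 + B)/(2*B) (Q(B) = 3 - (B + 44)/(B + B) = 3 - (44 + B)/(2*B))
H = 20870207/14 (H = 1490725 + (5/2 - 22/(-14)) = 1490725 + (5/2 - 22*(-1/14)) = 1490725 + (5/2 + 11/7) = 1490725 + 57/14 = 20870207/14 ≈ 1.4907e+6)
H/(-8480820) = (20870207/14)/(-8480820) = (20870207/14)*(-1/8480820) = -20870207/118731480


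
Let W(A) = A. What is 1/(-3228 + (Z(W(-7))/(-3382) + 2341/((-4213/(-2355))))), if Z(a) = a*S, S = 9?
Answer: -14248366/27348308019 ≈ -0.00052100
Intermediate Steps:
Z(a) = 9*a (Z(a) = a*9 = 9*a)
1/(-3228 + (Z(W(-7))/(-3382) + 2341/((-4213/(-2355))))) = 1/(-3228 + ((9*(-7))/(-3382) + 2341/((-4213/(-2355))))) = 1/(-3228 + (-63*(-1/3382) + 2341/((-4213*(-1/2355))))) = 1/(-3228 + (63/3382 + 2341/(4213/2355))) = 1/(-3228 + (63/3382 + 2341*(2355/4213))) = 1/(-3228 + (63/3382 + 5513055/4213)) = 1/(-3228 + 18645417429/14248366) = 1/(-27348308019/14248366) = -14248366/27348308019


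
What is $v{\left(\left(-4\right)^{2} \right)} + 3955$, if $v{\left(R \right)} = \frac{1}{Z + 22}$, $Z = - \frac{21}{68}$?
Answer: $\frac{5833693}{1475} \approx 3955.0$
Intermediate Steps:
$Z = - \frac{21}{68}$ ($Z = \left(-21\right) \frac{1}{68} = - \frac{21}{68} \approx -0.30882$)
$v{\left(R \right)} = \frac{68}{1475}$ ($v{\left(R \right)} = \frac{1}{- \frac{21}{68} + 22} = \frac{1}{\frac{1475}{68}} = \frac{68}{1475}$)
$v{\left(\left(-4\right)^{2} \right)} + 3955 = \frac{68}{1475} + 3955 = \frac{5833693}{1475}$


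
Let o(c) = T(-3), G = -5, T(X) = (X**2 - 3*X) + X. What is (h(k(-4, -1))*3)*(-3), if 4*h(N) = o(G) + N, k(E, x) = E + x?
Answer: -45/2 ≈ -22.500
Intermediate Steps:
T(X) = X**2 - 2*X
o(c) = 15 (o(c) = -3*(-2 - 3) = -3*(-5) = 15)
h(N) = 15/4 + N/4 (h(N) = (15 + N)/4 = 15/4 + N/4)
(h(k(-4, -1))*3)*(-3) = ((15/4 + (-4 - 1)/4)*3)*(-3) = ((15/4 + (1/4)*(-5))*3)*(-3) = ((15/4 - 5/4)*3)*(-3) = ((5/2)*3)*(-3) = (15/2)*(-3) = -45/2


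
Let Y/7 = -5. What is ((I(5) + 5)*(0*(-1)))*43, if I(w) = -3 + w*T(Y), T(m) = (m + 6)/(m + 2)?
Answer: 0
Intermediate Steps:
Y = -35 (Y = 7*(-5) = -35)
T(m) = (6 + m)/(2 + m)
I(w) = -3 + 29*w/33 (I(w) = -3 + w*((6 - 35)/(2 - 35)) = -3 + w*(-29/(-33)) = -3 + w*(-1/33*(-29)) = -3 + w*(29/33) = -3 + 29*w/33)
((I(5) + 5)*(0*(-1)))*43 = (((-3 + (29/33)*5) + 5)*(0*(-1)))*43 = (((-3 + 145/33) + 5)*0)*43 = ((46/33 + 5)*0)*43 = ((211/33)*0)*43 = 0*43 = 0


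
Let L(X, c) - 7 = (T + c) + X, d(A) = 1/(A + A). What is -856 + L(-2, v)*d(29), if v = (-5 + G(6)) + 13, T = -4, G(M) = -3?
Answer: -24821/29 ≈ -855.90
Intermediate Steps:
d(A) = 1/(2*A)
v = 5 (v = (-5 - 3) + 13 = -8 + 13 = 5)
L(X, c) = 3 + X + c (L(X, c) = 7 + ((-4 + c) + X) = 7 + (-4 + X + c) = 3 + X + c)
-856 + L(-2, v)*d(29) = -856 + (3 - 2 + 5)*((½)/29) = -856 + 6*((½)*(1/29)) = -856 + 6*(1/58) = -856 + 3/29 = -24821/29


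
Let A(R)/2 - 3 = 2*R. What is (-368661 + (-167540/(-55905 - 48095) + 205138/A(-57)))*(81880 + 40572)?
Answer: -6530474085737789/144300 ≈ -4.5256e+10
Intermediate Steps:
A(R) = 6 + 4*R (A(R) = 6 + 2*(2*R) = 6 + 4*R)
(-368661 + (-167540/(-55905 - 48095) + 205138/A(-57)))*(81880 + 40572) = (-368661 + (-167540/(-55905 - 48095) + 205138/(6 + 4*(-57))))*(81880 + 40572) = (-368661 + (-167540/(-104000) + 205138/(6 - 228)))*122452 = (-368661 + (-167540*(-1/104000) + 205138/(-222)))*122452 = (-368661 + (8377/5200 + 205138*(-1/222)))*122452 = (-368661 + (8377/5200 - 102569/111))*122452 = (-368661 - 532428953/577200)*122452 = -213323558153/577200*122452 = -6530474085737789/144300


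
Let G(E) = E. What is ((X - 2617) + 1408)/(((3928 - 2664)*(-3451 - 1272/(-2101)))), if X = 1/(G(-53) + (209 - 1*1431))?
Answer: 809660269/2920734509100 ≈ 0.00027721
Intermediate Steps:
X = -1/1275 (X = 1/(-53 + (209 - 1*1431)) = 1/(-53 + (209 - 1431)) = 1/(-53 - 1222) = 1/(-1275) = -1/1275 ≈ -0.00078431)
((X - 2617) + 1408)/(((3928 - 2664)*(-3451 - 1272/(-2101)))) = ((-1/1275 - 2617) + 1408)/(((3928 - 2664)*(-3451 - 1272/(-2101)))) = (-3336676/1275 + 1408)/((1264*(-3451 - 1272*(-1/2101)))) = -1541476*1/(1264*(-3451 + 1272/2101))/1275 = -1541476/(1275*(1264*(-7249279/2101))) = -1541476/(1275*(-9163088656/2101)) = -1541476/1275*(-2101/9163088656) = 809660269/2920734509100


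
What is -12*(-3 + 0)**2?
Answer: -108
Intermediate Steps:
-12*(-3 + 0)**2 = -12*(-3)**2 = -12*9 = -108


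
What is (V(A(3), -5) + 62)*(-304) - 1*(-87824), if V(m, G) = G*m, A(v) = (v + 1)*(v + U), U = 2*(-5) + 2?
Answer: 38576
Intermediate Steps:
U = -8 (U = -10 + 2 = -8)
A(v) = (1 + v)*(-8 + v) (A(v) = (v + 1)*(v - 8) = (1 + v)*(-8 + v))
(V(A(3), -5) + 62)*(-304) - 1*(-87824) = (-5*(-8 + 3**2 - 7*3) + 62)*(-304) - 1*(-87824) = (-5*(-8 + 9 - 21) + 62)*(-304) + 87824 = (-5*(-20) + 62)*(-304) + 87824 = (100 + 62)*(-304) + 87824 = 162*(-304) + 87824 = -49248 + 87824 = 38576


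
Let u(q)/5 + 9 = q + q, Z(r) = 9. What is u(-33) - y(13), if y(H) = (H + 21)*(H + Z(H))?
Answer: -1123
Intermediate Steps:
u(q) = -45 + 10*q (u(q) = -45 + 5*(q + q) = -45 + 5*(2*q) = -45 + 10*q)
y(H) = (9 + H)*(21 + H) (y(H) = (H + 21)*(H + 9) = (21 + H)*(9 + H) = (9 + H)*(21 + H))
u(-33) - y(13) = (-45 + 10*(-33)) - (189 + 13² + 30*13) = (-45 - 330) - (189 + 169 + 390) = -375 - 1*748 = -375 - 748 = -1123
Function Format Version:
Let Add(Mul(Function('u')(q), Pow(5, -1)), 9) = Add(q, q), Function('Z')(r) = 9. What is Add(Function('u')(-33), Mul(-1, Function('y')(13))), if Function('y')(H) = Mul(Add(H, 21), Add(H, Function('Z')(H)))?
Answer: -1123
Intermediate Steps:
Function('u')(q) = Add(-45, Mul(10, q)) (Function('u')(q) = Add(-45, Mul(5, Add(q, q))) = Add(-45, Mul(5, Mul(2, q))) = Add(-45, Mul(10, q)))
Function('y')(H) = Mul(Add(9, H), Add(21, H)) (Function('y')(H) = Mul(Add(H, 21), Add(H, 9)) = Mul(Add(21, H), Add(9, H)) = Mul(Add(9, H), Add(21, H)))
Add(Function('u')(-33), Mul(-1, Function('y')(13))) = Add(Add(-45, Mul(10, -33)), Mul(-1, Add(189, Pow(13, 2), Mul(30, 13)))) = Add(Add(-45, -330), Mul(-1, Add(189, 169, 390))) = Add(-375, Mul(-1, 748)) = Add(-375, -748) = -1123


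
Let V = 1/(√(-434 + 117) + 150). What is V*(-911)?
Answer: -136650/22817 + 911*I*√317/22817 ≈ -5.989 + 0.71087*I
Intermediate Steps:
V = 1/(150 + I*√317) (V = 1/(√(-317) + 150) = 1/(I*√317 + 150) = 1/(150 + I*√317) ≈ 0.006574 - 0.00078032*I)
V*(-911) = (150/22817 - I*√317/22817)*(-911) = -136650/22817 + 911*I*√317/22817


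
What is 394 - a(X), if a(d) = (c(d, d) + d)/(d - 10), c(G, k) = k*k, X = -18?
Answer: 5669/14 ≈ 404.93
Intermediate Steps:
c(G, k) = k**2
a(d) = (d + d**2)/(-10 + d) (a(d) = (d**2 + d)/(d - 10) = (d + d**2)/(-10 + d))
394 - a(X) = 394 - (-18)*(1 - 18)/(-10 - 18) = 394 - (-18)*(-17)/(-28) = 394 - (-18)*(-1)*(-17)/28 = 394 - 1*(-153/14) = 394 + 153/14 = 5669/14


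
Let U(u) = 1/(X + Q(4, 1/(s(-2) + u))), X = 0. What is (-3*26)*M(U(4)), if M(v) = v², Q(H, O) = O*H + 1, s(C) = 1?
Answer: -650/27 ≈ -24.074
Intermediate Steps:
Q(H, O) = 1 + H*O (Q(H, O) = H*O + 1 = 1 + H*O)
U(u) = 1/(1 + 4/(1 + u)) (U(u) = 1/(0 + (1 + 4/(1 + u))) = 1/(1 + 4/(1 + u)))
(-3*26)*M(U(4)) = (-3*26)*((1 + 4)/(5 + 4))² = -78*(5/9)² = -78*25/81 = -650/27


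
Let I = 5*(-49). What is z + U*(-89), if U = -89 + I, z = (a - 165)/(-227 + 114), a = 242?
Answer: 3358961/113 ≈ 29725.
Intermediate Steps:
I = -245
z = -77/113 (z = (242 - 165)/(-227 + 114) = 77/(-113) = 77*(-1/113) = -77/113 ≈ -0.68142)
U = -334 (U = -89 - 245 = -334)
z + U*(-89) = -77/113 - 334*(-89) = -77/113 + 29726 = 3358961/113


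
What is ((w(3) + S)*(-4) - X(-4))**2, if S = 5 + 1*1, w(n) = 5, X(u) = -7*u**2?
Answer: 4624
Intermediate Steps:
S = 6 (S = 5 + 1 = 6)
((w(3) + S)*(-4) - X(-4))**2 = ((5 + 6)*(-4) - (-7)*(-4)**2)**2 = (11*(-4) - (-7)*16)**2 = (-44 - 1*(-112))**2 = (-44 + 112)**2 = 68**2 = 4624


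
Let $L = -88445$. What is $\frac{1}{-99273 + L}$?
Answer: $- \frac{1}{187718} \approx -5.3271 \cdot 10^{-6}$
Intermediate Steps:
$\frac{1}{-99273 + L} = \frac{1}{-99273 - 88445} = \frac{1}{-187718} = - \frac{1}{187718}$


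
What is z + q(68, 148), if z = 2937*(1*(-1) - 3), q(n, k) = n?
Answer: -11680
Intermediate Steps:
z = -11748 (z = 2937*(-1 - 3) = 2937*(-4) = -11748)
z + q(68, 148) = -11748 + 68 = -11680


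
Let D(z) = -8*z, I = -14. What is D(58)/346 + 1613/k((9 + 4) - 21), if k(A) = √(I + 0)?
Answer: -232/173 - 1613*I*√14/14 ≈ -1.341 - 431.09*I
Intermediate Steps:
k(A) = I*√14 (k(A) = √(-14 + 0) = √(-14) = I*√14)
D(58)/346 + 1613/k((9 + 4) - 21) = -8*58/346 + 1613/((I*√14)) = -464*1/346 + 1613*(-I*√14/14) = -232/173 - 1613*I*√14/14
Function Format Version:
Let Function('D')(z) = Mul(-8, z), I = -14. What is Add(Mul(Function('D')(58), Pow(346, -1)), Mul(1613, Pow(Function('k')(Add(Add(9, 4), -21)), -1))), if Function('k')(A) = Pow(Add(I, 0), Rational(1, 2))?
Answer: Add(Rational(-232, 173), Mul(Rational(-1613, 14), I, Pow(14, Rational(1, 2)))) ≈ Add(-1.3410, Mul(-431.09, I))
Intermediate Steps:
Function('k')(A) = Mul(I, Pow(14, Rational(1, 2))) (Function('k')(A) = Pow(Add(-14, 0), Rational(1, 2)) = Pow(-14, Rational(1, 2)) = Mul(I, Pow(14, Rational(1, 2))))
Add(Mul(Function('D')(58), Pow(346, -1)), Mul(1613, Pow(Function('k')(Add(Add(9, 4), -21)), -1))) = Add(Mul(Mul(-8, 58), Pow(346, -1)), Mul(1613, Pow(Mul(I, Pow(14, Rational(1, 2))), -1))) = Add(Mul(-464, Rational(1, 346)), Mul(1613, Mul(Rational(-1, 14), I, Pow(14, Rational(1, 2))))) = Add(Rational(-232, 173), Mul(Rational(-1613, 14), I, Pow(14, Rational(1, 2))))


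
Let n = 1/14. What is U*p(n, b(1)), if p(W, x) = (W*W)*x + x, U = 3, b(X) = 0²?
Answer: 0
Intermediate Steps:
b(X) = 0
n = 1/14 ≈ 0.071429
p(W, x) = x + x*W² (p(W, x) = W²*x + x = x*W² + x = x + x*W²)
U*p(n, b(1)) = 3*(0*(1 + (1/14)²)) = 3*(0*(1 + 1/196)) = 3*(0*(197/196)) = 3*0 = 0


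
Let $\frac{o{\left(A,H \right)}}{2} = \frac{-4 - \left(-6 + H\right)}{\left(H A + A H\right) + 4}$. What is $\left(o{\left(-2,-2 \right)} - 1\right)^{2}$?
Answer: $\frac{1}{9} \approx 0.11111$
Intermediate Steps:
$o{\left(A,H \right)} = \frac{2 \left(2 - H\right)}{4 + 2 A H}$ ($o{\left(A,H \right)} = 2 \frac{-4 - \left(-6 + H\right)}{\left(H A + A H\right) + 4} = 2 \frac{2 - H}{\left(A H + A H\right) + 4} = 2 \frac{2 - H}{2 A H + 4} = 2 \frac{2 - H}{4 + 2 A H} = \frac{2 \left(2 - H\right)}{4 + 2 A H}$)
$\left(o{\left(-2,-2 \right)} - 1\right)^{2} = \left(\frac{2 - -2}{2 - -4} - 1\right)^{2} = \left(\frac{2 + 2}{2 + 4} - 1\right)^{2} = \left(\frac{1}{6} \cdot 4 - 1\right)^{2} = \left(\frac{2}{3} - 1\right)^{2} = \left(- \frac{1}{3}\right)^{2} = \frac{1}{9}$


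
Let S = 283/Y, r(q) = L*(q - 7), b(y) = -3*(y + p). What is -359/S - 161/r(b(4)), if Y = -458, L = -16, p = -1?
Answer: 42046469/72448 ≈ 580.37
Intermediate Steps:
b(y) = 3 - 3*y (b(y) = -3*(y - 1) = -3*(-1 + y) = 3 - 3*y)
r(q) = 112 - 16*q (r(q) = -16*(q - 7) = -16*(-7 + q) = 112 - 16*q)
S = -283/458 (S = 283/(-458) = 283*(-1/458) = -283/458 ≈ -0.61790)
-359/S - 161/r(b(4)) = -359/(-283/458) - 161/(112 - 16*(3 - 3*4)) = -359*(-458/283) - 161/(112 - 16*(3 - 12)) = 164422/283 - 161/(112 - 16*(-9)) = 164422/283 - 161/(112 + 144) = 164422/283 - 161/256 = 42046469/72448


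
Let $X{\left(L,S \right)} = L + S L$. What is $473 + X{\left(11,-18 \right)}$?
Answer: $286$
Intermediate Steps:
$X{\left(L,S \right)} = L + L S$
$473 + X{\left(11,-18 \right)} = 473 + 11 \left(1 - 18\right) = 473 + 11 \left(-17\right) = 473 - 187 = 286$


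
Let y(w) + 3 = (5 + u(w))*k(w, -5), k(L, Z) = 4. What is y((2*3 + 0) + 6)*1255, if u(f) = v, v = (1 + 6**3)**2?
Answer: 236408115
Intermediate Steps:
v = 47089 (v = (1 + 216)**2 = 217**2 = 47089)
u(f) = 47089
y(w) = 188373 (y(w) = -3 + (5 + 47089)*4 = -3 + 47094*4 = -3 + 188376 = 188373)
y((2*3 + 0) + 6)*1255 = 188373*1255 = 236408115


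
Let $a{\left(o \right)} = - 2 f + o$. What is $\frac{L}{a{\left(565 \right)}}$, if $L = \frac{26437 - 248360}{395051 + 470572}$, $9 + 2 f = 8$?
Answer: $- \frac{221923}{489942618} \approx -0.00045296$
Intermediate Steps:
$f = - \frac{1}{2}$ ($f = - \frac{9}{2} + \frac{1}{2} \cdot 8 = - \frac{9}{2} + 4 = - \frac{1}{2} \approx -0.5$)
$a{\left(o \right)} = 1 + o$ ($a{\left(o \right)} = \left(-2\right) \left(- \frac{1}{2}\right) + o = 1 + o$)
$L = - \frac{221923}{865623} \approx -0.25637$
$\frac{L}{a{\left(565 \right)}} = - \frac{221923}{865623 \left(1 + 565\right)} = - \frac{221923}{865623 \cdot 566} = \left(- \frac{221923}{865623}\right) \frac{1}{566} = - \frac{221923}{489942618}$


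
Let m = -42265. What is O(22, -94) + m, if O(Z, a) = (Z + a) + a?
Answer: -42431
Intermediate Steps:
O(Z, a) = Z + 2*a
O(22, -94) + m = (22 + 2*(-94)) - 42265 = (22 - 188) - 42265 = -166 - 42265 = -42431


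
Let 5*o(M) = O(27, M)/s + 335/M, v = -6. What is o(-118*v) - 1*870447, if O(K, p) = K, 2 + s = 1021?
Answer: -3139928284739/3607260 ≈ -8.7045e+5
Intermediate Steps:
s = 1019 (s = -2 + 1021 = 1019)
o(M) = 27/5095 + 67/M (o(M) = (27/1019 + 335/M)/5 = 27/5095 + 67/M)
o(-118*v) - 1*870447 = (27/5095 + 67/((-118*(-6)))) - 1*870447 = (27/5095 + 67/708) - 870447 = 360481/3607260 - 870447 = -3139928284739/3607260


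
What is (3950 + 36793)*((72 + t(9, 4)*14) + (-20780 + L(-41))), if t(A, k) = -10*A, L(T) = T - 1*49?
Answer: -898709094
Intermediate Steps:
L(T) = -49 + T (L(T) = T - 49 = -49 + T)
(3950 + 36793)*((72 + t(9, 4)*14) + (-20780 + L(-41))) = (3950 + 36793)*((72 - 10*9*14) + (-20780 + (-49 - 41))) = 40743*((72 - 90*14) + (-20780 - 90)) = 40743*((72 - 1260) - 20870) = 40743*(-1188 - 20870) = 40743*(-22058) = -898709094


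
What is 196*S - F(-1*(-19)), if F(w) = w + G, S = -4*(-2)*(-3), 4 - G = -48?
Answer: -4775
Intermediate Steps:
G = 52 (G = 4 - 1*(-48) = 4 + 48 = 52)
S = -24 (S = 8*(-3) = -24)
F(w) = 52 + w (F(w) = w + 52 = 52 + w)
196*S - F(-1*(-19)) = 196*(-24) - (52 - 1*(-19)) = -4704 - (52 + 19) = -4704 - 1*71 = -4704 - 71 = -4775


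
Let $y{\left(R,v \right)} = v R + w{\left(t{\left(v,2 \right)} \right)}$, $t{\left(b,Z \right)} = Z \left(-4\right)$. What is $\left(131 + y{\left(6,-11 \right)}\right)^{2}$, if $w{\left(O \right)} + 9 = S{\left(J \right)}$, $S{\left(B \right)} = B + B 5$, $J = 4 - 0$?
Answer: $6400$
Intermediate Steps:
$t{\left(b,Z \right)} = - 4 Z$
$J = 4$ ($J = 4 + 0 = 4$)
$S{\left(B \right)} = 6 B$ ($S{\left(B \right)} = B + 5 B = 6 B$)
$w{\left(O \right)} = 15$ ($w{\left(O \right)} = -9 + 6 \cdot 4 = -9 + 24 = 15$)
$y{\left(R,v \right)} = 15 + R v$ ($y{\left(R,v \right)} = v R + 15 = R v + 15 = 15 + R v$)
$\left(131 + y{\left(6,-11 \right)}\right)^{2} = \left(131 + \left(15 + 6 \left(-11\right)\right)\right)^{2} = \left(131 + \left(15 - 66\right)\right)^{2} = \left(131 - 51\right)^{2} = 80^{2} = 6400$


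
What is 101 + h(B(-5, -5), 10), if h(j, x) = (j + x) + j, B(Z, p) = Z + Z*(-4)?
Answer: 141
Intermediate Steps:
B(Z, p) = -3*Z (B(Z, p) = Z - 4*Z = -3*Z)
h(j, x) = x + 2*j
101 + h(B(-5, -5), 10) = 101 + (10 + 2*(-3*(-5))) = 101 + (10 + 2*15) = 101 + (10 + 30) = 101 + 40 = 141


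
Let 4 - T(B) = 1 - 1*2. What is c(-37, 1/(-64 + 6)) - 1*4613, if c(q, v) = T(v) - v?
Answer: -267263/58 ≈ -4608.0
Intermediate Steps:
T(B) = 5 (T(B) = 4 - (1 - 1*2) = 4 - (1 - 2) = 4 - 1*(-1) = 4 + 1 = 5)
c(q, v) = 5 - v
c(-37, 1/(-64 + 6)) - 1*4613 = (5 - 1/(-64 + 6)) - 1*4613 = (5 - 1/(-58)) - 4613 = (5 - 1*(-1/58)) - 4613 = (5 + 1/58) - 4613 = 291/58 - 4613 = -267263/58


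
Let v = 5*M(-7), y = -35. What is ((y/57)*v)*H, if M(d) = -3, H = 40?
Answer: 7000/19 ≈ 368.42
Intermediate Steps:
v = -15 (v = 5*(-3) = -15)
((y/57)*v)*H = (-35/57*(-15))*40 = (-35*1/57*(-15))*40 = -35/57*(-15)*40 = (175/19)*40 = 7000/19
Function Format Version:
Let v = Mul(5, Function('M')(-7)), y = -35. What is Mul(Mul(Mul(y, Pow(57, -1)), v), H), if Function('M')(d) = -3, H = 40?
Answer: Rational(7000, 19) ≈ 368.42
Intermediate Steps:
v = -15 (v = Mul(5, -3) = -15)
Mul(Mul(Mul(y, Pow(57, -1)), v), H) = Mul(Mul(Mul(-35, Pow(57, -1)), -15), 40) = Mul(Mul(Mul(-35, Rational(1, 57)), -15), 40) = Mul(Mul(Rational(-35, 57), -15), 40) = Mul(Rational(175, 19), 40) = Rational(7000, 19)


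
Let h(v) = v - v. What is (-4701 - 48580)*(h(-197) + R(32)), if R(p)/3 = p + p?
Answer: -10229952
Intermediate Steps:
R(p) = 6*p (R(p) = 3*(p + p) = 3*(2*p) = 6*p)
h(v) = 0
(-4701 - 48580)*(h(-197) + R(32)) = (-4701 - 48580)*(0 + 6*32) = -53281*(0 + 192) = -53281*192 = -10229952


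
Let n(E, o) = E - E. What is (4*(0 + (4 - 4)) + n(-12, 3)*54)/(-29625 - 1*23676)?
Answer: 0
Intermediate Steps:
n(E, o) = 0
(4*(0 + (4 - 4)) + n(-12, 3)*54)/(-29625 - 1*23676) = (4*(0 + (4 - 4)) + 0*54)/(-29625 - 1*23676) = (4*(0 + 0) + 0)/(-29625 - 23676) = (4*0 + 0)/(-53301) = (0 + 0)*(-1/53301) = 0*(-1/53301) = 0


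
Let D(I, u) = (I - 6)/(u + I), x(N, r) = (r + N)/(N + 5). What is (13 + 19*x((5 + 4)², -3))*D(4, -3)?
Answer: -2600/43 ≈ -60.465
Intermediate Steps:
x(N, r) = (N + r)/(5 + N)
D(I, u) = (-6 + I)/(I + u)
(13 + 19*x((5 + 4)², -3))*D(4, -3) = (13 + 19*(((5 + 4)² - 3)/(5 + (5 + 4)²)))*((-6 + 4)/(4 - 3)) = (13 + 19*((9² - 3)/(5 + 9²)))*(-2/1) = (13 + 19*((81 - 3)/(5 + 81)))*(1*(-2)) = (13 + 19*(78/86))*(-2) = (13 + 19*((1/86)*78))*(-2) = (13 + 19*(39/43))*(-2) = (13 + 741/43)*(-2) = (1300/43)*(-2) = -2600/43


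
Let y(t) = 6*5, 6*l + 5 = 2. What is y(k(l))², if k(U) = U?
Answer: 900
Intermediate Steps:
l = -½ (l = -⅚ + (⅙)*2 = -⅚ + ⅓ = -½ ≈ -0.50000)
y(t) = 30
y(k(l))² = 30² = 900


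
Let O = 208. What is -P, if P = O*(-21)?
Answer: 4368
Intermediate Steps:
P = -4368 (P = 208*(-21) = -4368)
-P = -1*(-4368) = 4368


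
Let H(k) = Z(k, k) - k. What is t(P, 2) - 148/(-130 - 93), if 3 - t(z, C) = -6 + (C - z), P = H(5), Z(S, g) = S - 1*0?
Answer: 1709/223 ≈ 7.6637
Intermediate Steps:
Z(S, g) = S (Z(S, g) = S + 0 = S)
H(k) = 0 (H(k) = k - k = 0)
P = 0
t(z, C) = 9 + z - C (t(z, C) = 3 - (-6 + (C - z)) = 3 - (-6 + C - z) = 3 + (6 + z - C) = 9 + z - C)
t(P, 2) - 148/(-130 - 93) = (9 + 0 - 1*2) - 148/(-130 - 93) = (9 + 0 - 2) - 148/(-223) = 7 - 1/223*(-148) = 7 + 148/223 = 1709/223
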